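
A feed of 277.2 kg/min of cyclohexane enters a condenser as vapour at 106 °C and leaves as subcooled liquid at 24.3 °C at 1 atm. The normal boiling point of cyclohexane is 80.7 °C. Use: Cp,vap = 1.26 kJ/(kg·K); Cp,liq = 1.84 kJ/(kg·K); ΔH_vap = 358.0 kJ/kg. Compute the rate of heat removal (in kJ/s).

Q_c = 2280 kJ/s

vapour 106→80.7 °C: -31.878 kJ/kg
condensation at 80.7 °C: -358 kJ/kg
liquid 80.7→24.3 °C: -103.78 kJ/kg
Δh = -31.878 + -358 + -103.78 = -493.65 kJ/kg
Q = ṁ·Δh = 277.2 kg/min × -493.65 kJ/kg = -136840 kJ/min
|Q| = 2280.7 kW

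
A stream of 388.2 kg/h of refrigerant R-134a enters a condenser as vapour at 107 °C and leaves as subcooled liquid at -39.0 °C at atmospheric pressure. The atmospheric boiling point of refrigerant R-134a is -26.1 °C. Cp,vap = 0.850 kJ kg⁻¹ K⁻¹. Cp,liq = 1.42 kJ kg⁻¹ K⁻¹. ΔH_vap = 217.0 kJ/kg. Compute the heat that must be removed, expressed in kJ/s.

Q_c = 37.6 kJ/s

vapour 107→-26.1 °C: -113.13 kJ/kg
condensation at -26.1 °C: -217 kJ/kg
liquid -26.1→-39.0 °C: -18.318 kJ/kg
Δh = -113.13 + -217 + -18.318 = -348.45 kJ/kg
Q = ṁ·Δh = 388.2 kg/h × -348.45 kJ/kg = -135270 kJ/h
|Q| = 37.575 kW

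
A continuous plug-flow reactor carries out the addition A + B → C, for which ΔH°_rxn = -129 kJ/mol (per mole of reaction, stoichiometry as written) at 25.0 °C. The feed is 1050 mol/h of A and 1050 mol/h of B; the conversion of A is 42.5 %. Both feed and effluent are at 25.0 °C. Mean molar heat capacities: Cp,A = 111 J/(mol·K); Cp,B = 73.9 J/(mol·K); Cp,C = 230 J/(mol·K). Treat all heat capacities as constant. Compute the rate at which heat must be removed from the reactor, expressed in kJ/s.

Q_out = 16.0 kJ/s

Extent of reaction ξ = 0.425 × 1050 = 446.25 mol/h
Reaction term: ξ·ΔH°_rxn = 446.25 × -129 = -57566 kJ/h
Q = ΔH = -57566 kJ/h = -15.991 kW
Heat removed = 15.991 kJ/s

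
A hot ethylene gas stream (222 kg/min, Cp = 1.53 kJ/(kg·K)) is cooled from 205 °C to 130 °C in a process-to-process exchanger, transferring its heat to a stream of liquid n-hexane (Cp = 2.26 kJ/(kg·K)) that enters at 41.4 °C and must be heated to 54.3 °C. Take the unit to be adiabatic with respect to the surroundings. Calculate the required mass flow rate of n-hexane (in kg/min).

Heat released by hot stream: Q = 222 × 1.53 × (205 − 130) = 25475 kJ/min
Energy balance on cold side (adiabatic exchanger): Q = ṁ_c·Cp_c·(T_c,out − T_c,in)
ṁ_c = 25475 / [2.26 × (54.3 − 41.4)] = 873.79 kg/min

ṁ_c = 874 kg/min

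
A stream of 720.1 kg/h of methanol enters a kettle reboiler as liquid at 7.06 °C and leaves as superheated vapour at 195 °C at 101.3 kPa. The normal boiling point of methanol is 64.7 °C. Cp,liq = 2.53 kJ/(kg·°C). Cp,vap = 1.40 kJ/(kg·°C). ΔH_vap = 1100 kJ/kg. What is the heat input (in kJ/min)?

Q = 17100 kJ/min

liquid 7.06→64.7 °C: 145.83 kJ/kg
vaporisation at 64.7 °C: 1100 kJ/kg
vapour 64.7→195 °C: 182.42 kJ/kg
Δh = 145.83 + 1100 + 182.42 = 1428.2 kJ/kg
Q = ṁ·Δh = 720.1 kg/h × 1428.2 kJ/kg = 1.0285e+06 kJ/h
|Q| = 285.69 kW = 17141 kJ/min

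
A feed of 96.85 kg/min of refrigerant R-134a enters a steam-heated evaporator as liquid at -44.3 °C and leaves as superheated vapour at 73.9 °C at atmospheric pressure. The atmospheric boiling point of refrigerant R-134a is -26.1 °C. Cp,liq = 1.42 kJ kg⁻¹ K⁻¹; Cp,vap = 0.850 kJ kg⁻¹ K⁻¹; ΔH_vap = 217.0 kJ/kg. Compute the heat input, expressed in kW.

liquid -44.3→-26.1 °C: 25.844 kJ/kg
vaporisation at -26.1 °C: 217 kJ/kg
vapour -26.1→73.9 °C: 85 kJ/kg
Δh = 25.844 + 217 + 85 = 327.84 kJ/kg
Q = ṁ·Δh = 96.85 kg/min × 327.84 kJ/kg = 31752 kJ/min
|Q| = 529.19 kW

Q = 529 kW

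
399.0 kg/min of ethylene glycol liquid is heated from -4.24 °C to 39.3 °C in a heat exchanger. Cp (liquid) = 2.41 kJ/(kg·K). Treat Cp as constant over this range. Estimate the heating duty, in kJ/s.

Q = 698 kJ/s

Q = ṁ·Cp·ΔT = 399.0 × 2.41 × (39.3 − -4.24) = 41868 kJ/min
Converting: 41868 / 60 s = 697.79 kW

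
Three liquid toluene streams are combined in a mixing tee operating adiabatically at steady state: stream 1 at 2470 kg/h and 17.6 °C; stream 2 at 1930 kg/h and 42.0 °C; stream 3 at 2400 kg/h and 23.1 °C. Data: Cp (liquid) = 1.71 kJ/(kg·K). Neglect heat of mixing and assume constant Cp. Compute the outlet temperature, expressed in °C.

No heat crosses the boundary, so H_out = H_in.
Σ ṁᵢCp,ᵢTᵢ = 2470×1.71×17.6 + 1930×1.71×42.0 + 2400×1.71×23.1 = 307750
Σ ṁᵢCp,ᵢ = 2470×1.71 + 1930×1.71 + 2400×1.71 = 11628
T_out = 307750 / 11628 = 26.466 °C

T_out = 26.5 °C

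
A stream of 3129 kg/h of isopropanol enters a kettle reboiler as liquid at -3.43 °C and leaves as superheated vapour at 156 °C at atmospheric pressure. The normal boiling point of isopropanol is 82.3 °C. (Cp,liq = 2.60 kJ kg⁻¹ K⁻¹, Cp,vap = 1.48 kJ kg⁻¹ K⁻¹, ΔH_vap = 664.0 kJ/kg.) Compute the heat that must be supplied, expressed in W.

Q = 866000 W

liquid -3.43→82.3 °C: 222.9 kJ/kg
vaporisation at 82.3 °C: 664 kJ/kg
vapour 82.3→156 °C: 109.08 kJ/kg
Δh = 222.9 + 664 + 109.08 = 995.97 kJ/kg
Q = ṁ·Δh = 3129 kg/h × 995.97 kJ/kg = 3.1164e+06 kJ/h
|Q| = 865.67 kW = 865670 W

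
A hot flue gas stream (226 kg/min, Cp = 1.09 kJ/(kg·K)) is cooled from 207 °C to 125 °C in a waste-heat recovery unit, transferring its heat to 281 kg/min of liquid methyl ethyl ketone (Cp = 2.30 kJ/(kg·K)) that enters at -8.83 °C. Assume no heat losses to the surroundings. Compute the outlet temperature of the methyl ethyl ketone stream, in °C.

Heat released by hot stream: Q = 226 × 1.09 × (207 − 125) = 20200 kJ/min
Energy balance on cold side (adiabatic exchanger): Q = ṁ_c·Cp_c·(T_c,out − T_c,in)
T_c,out = -8.83 + 20200/(281 × 2.30) = 22.425 °C

T_c,out = 22.4 °C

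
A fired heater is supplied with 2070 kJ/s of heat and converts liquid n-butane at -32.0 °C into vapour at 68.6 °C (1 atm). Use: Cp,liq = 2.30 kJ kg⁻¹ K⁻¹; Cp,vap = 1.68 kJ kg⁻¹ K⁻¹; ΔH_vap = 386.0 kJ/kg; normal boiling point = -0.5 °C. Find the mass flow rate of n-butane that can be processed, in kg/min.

Δh = 2.30×(-0.5−-32.0) + 386.0 + 1.68×(68.6−-0.5) = 574.54 kJ/kg
Q = 2070 kJ/s = 2070 kJ/s = 124200 kJ/min
ṁ = Q/Δh = 124200 / 574.54 = 216.17 kg/min

ṁ = 216 kg/min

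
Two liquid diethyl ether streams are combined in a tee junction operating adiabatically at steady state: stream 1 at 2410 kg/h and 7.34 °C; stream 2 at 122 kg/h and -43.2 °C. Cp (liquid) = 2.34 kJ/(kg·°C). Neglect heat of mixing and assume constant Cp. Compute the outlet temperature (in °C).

Energy balance with Q = 0: Σ ṁᵢCp,ᵢ(T_out − Tᵢ) = 0
T_out = Σ ṁᵢCp,ᵢTᵢ / Σ ṁᵢCp,ᵢ
      = 29060 / 5924.9 = 4.9048 °C

T_out = 4.90 °C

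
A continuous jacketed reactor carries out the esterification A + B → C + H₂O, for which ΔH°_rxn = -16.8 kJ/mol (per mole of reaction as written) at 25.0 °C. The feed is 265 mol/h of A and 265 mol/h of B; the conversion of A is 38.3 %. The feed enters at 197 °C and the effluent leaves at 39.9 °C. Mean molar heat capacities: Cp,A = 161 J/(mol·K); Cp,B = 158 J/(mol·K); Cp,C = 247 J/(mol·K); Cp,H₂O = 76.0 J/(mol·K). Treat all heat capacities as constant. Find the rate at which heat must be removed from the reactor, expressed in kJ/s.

Extent of reaction ξ = 0.383 × 265 = 101.5 mol/h
Reaction term: ξ·ΔH°_rxn = 101.5 × -16.8 = -1705.1 kJ/h
Sensible, feed 197→25 °C: -14540 kJ/h
Outlet flows (mol/h): A 163.5, B 163.5, C 101.5, H₂O 101.5
Sensible, products 25→39.9 °C: 1265.6 kJ/h
Q = ΔH = -14980 kJ/h = -4.161 kW
Heat removed = 4.161 kJ/s

Q_out = 4.16 kJ/s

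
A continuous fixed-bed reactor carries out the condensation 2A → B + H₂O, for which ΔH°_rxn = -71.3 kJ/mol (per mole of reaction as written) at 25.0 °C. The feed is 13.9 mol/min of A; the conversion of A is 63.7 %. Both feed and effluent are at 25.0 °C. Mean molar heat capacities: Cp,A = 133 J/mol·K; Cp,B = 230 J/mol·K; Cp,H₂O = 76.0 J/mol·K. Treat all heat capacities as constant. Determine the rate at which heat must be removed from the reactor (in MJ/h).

Extent of reaction ξ = 0.637 × 13.9 / 2 = 4.4272 mol/min
Reaction term: ξ·ΔH°_rxn = 4.4272 × -71.3 = -315.66 kJ/min
Q = ΔH = -315.66 kJ/min = -5.2609 kW
Heat removed = 18.939 MJ/h

Q_out = 18.9 MJ/h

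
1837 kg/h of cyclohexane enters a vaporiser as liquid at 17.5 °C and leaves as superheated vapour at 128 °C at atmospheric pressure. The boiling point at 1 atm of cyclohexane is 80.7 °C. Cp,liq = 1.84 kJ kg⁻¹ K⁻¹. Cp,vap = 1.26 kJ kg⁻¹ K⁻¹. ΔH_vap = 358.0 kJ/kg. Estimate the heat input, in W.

liquid 17.5→80.7 °C: 116.29 kJ/kg
vaporisation at 80.7 °C: 358 kJ/kg
vapour 80.7→128 °C: 59.598 kJ/kg
Δh = 116.29 + 358 + 59.598 = 533.89 kJ/kg
Q = ṁ·Δh = 1837 kg/h × 533.89 kJ/kg = 980750 kJ/h
|Q| = 272.43 kW = 272430 W

Q = 272000 W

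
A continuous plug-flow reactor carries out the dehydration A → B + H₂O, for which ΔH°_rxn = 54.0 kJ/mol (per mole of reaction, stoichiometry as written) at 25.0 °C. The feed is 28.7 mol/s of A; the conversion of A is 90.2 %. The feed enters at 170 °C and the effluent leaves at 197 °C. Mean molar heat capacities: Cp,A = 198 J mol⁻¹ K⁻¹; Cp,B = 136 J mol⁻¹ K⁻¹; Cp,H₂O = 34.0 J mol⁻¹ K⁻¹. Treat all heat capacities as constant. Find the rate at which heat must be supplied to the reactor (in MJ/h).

Extent of reaction ξ = 0.902 × 28.7 = 25.887 mol/s
Reaction term: ξ·ΔH°_rxn = 25.887 × 54.0 = 1397.9 kJ/s
Sensible, feed 170→25 °C: -823.98 kJ/s
Outlet flows (mol/s): A 2.8126, B 25.887, H₂O 25.887
Sensible, products 25→197 °C: 852.73 kJ/s
Q = ΔH = 1426.7 kJ/s = 1426.7 kW
Heat supplied = 5136 MJ/h

Q_in = 5140 MJ/h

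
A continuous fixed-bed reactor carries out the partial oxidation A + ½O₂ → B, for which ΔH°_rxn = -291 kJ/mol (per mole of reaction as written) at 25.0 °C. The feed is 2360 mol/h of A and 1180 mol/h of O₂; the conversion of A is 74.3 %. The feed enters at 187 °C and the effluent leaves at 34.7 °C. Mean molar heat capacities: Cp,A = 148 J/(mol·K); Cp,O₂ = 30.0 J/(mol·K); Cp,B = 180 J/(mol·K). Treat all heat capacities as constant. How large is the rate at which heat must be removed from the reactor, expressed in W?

Extent of reaction ξ = 0.743 × 2360 = 1753.5 mol/h
Reaction term: ξ·ΔH°_rxn = 1753.5 × -291 = -510260 kJ/h
Sensible, feed 187→25 °C: -62318 kJ/h
Outlet flows (mol/h): A 606.52, O₂ 303.26, B 1753.5
Sensible, products 25→34.7 °C: 4020.5 kJ/h
Q = ΔH = -568560 kJ/h = -157.93 kW
Heat removed = 157930 W

Q_out = 158000 W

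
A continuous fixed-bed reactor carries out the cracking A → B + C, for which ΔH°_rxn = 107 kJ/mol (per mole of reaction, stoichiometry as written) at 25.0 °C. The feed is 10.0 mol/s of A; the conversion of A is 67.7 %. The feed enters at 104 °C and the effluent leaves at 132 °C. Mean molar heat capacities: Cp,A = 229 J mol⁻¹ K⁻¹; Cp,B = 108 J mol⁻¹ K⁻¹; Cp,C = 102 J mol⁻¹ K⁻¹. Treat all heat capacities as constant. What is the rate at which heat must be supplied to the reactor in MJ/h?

Q_in = 2790 MJ/h

Extent of reaction ξ = 0.677 × 10.0 = 6.77 mol/s
Reaction term: ξ·ΔH°_rxn = 6.77 × 107 = 724.39 kJ/s
Sensible, feed 104→25 °C: -180.91 kJ/s
Outlet flows (mol/s): A 3.23, B 6.77, C 6.77
Sensible, products 25→132 °C: 231.27 kJ/s
Q = ΔH = 774.75 kJ/s = 774.75 kW
Heat supplied = 2789.1 MJ/h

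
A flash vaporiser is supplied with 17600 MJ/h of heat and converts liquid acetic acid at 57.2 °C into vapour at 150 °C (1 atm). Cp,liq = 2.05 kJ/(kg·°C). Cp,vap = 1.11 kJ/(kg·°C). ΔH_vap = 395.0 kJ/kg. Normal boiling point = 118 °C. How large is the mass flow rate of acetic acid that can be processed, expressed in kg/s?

Δh = 2.05×(118−57.2) + 395.0 + 1.11×(150−118) = 555.16 kJ/kg
Q = 17600 MJ/h = 4888.9 kJ/s = 4888.9 kJ/s
ṁ = Q/Δh = 4888.9 / 555.16 = 8.8063 kg/s

ṁ = 8.81 kg/s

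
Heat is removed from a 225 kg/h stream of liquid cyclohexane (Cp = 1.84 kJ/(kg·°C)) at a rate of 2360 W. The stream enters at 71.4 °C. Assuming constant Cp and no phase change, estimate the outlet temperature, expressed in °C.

T_out = 50.9 °C

Q = 2360 W = 8496 kJ/h
ΔT = Q/(ṁ·Cp) = 8496/(225×1.84) = 20.522 K
T_out = 71.4 − 20.522 = 50.878 °C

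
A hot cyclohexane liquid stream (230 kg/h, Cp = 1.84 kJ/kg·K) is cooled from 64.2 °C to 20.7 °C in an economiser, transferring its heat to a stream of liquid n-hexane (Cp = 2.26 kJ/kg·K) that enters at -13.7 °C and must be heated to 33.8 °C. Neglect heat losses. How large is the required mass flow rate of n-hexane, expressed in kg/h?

Heat released by hot stream: Q = 230 × 1.84 × (64.2 − 20.7) = 18409 kJ/h
Energy balance on cold side (adiabatic exchanger): Q = ṁ_c·Cp_c·(T_c,out − T_c,in)
ṁ_c = 18409 / [2.26 × (33.8 − -13.7)] = 171.49 kg/h

ṁ_c = 171 kg/h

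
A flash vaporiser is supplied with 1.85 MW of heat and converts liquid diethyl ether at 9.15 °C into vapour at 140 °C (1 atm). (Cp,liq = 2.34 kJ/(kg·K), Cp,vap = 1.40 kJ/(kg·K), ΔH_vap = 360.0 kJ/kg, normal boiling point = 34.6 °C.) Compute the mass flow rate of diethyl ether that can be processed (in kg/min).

Δh = 2.34×(34.6−9.15) + 360.0 + 1.40×(140−34.6) = 567.11 kJ/kg
Q = 1.85 MW = 1850 kJ/s = 111000 kJ/min
ṁ = Q/Δh = 111000 / 567.11 = 195.73 kg/min

ṁ = 196 kg/min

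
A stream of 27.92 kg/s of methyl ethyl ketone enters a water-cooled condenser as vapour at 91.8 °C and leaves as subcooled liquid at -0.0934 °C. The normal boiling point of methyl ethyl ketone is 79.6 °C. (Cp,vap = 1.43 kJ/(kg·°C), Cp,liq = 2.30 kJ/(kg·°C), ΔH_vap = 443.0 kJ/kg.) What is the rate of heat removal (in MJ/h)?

vapour 91.8→79.6 °C: -17.446 kJ/kg
condensation at 79.6 °C: -443 kJ/kg
liquid 79.6→-0.0934 °C: -183.29 kJ/kg
Δh = -17.446 + -443 + -183.29 = -643.74 kJ/kg
Q = ṁ·Δh = 27.92 kg/s × -643.74 kJ/kg = -17973 kJ/s
|Q| = 17973 kW = 64704 MJ/h

Q_c = 64700 MJ/h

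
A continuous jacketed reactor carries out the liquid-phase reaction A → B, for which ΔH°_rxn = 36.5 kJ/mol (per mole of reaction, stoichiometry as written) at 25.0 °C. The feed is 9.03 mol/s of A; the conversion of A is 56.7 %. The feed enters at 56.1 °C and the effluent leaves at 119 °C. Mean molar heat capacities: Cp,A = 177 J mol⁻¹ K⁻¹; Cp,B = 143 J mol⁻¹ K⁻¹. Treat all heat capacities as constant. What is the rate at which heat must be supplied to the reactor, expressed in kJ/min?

Extent of reaction ξ = 0.567 × 9.03 = 5.12 mol/s
Reaction term: ξ·ΔH°_rxn = 5.12 × 36.5 = 186.88 kJ/s
Sensible, feed 56.1→25 °C: -49.707 kJ/s
Outlet flows (mol/s): A 3.91, B 5.12
Sensible, products 25→119 °C: 133.88 kJ/s
Q = ΔH = 271.05 kJ/s = 271.05 kW
Heat supplied = 16263 kJ/min

Q_in = 16300 kJ/min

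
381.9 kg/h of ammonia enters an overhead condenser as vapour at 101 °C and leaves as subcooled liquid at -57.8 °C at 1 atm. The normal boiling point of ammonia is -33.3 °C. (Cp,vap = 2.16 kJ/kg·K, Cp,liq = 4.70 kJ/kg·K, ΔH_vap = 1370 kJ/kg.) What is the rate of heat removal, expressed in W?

vapour 101→-33.3 °C: -290.09 kJ/kg
condensation at -33.3 °C: -1370 kJ/kg
liquid -33.3→-57.8 °C: -115.15 kJ/kg
Δh = -290.09 + -1370 + -115.15 = -1775.2 kJ/kg
Q = ṁ·Δh = 381.9 kg/h × -1775.2 kJ/kg = -677960 kJ/h
|Q| = 188.32 kW = 188320 W

Q_c = 188000 W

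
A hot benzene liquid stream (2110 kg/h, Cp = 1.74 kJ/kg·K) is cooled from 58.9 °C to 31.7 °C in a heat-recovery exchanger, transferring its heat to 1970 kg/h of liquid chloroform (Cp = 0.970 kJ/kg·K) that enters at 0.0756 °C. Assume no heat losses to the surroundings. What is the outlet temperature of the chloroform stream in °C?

T_c,out = 52.3 °C

Heat released by hot stream: Q = 2110 × 1.74 × (58.9 − 31.7) = 99862 kJ/h
Energy balance on cold side (adiabatic exchanger): Q = ṁ_c·Cp_c·(T_c,out − T_c,in)
T_c,out = 0.0756 + 99862/(1970 × 0.970) = 52.335 °C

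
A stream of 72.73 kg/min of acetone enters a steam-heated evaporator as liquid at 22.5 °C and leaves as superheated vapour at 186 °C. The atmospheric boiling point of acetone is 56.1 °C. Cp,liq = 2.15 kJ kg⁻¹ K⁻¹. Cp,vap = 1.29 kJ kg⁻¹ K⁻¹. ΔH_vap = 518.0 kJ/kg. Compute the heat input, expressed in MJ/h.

Q = 3310 MJ/h

liquid 22.5→56.1 °C: 72.24 kJ/kg
vaporisation at 56.1 °C: 518 kJ/kg
vapour 56.1→186 °C: 167.57 kJ/kg
Δh = 72.24 + 518 + 167.57 = 757.81 kJ/kg
Q = ṁ·Δh = 72.73 kg/min × 757.81 kJ/kg = 55116 kJ/min
|Q| = 918.59 kW = 3306.9 MJ/h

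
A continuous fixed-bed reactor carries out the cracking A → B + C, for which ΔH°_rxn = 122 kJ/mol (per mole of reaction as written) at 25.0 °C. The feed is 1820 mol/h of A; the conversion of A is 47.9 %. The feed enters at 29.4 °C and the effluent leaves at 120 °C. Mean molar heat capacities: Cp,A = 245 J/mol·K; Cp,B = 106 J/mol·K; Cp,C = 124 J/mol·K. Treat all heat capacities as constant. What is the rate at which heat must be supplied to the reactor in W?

Extent of reaction ξ = 0.479 × 1820 = 871.78 mol/h
Reaction term: ξ·ΔH°_rxn = 871.78 × 122 = 106360 kJ/h
Sensible, feed 29.4→25 °C: -1962 kJ/h
Outlet flows (mol/h): A 948.22, B 871.78, C 871.78
Sensible, products 25→120 °C: 41118 kJ/h
Q = ΔH = 145510 kJ/h = 40.42 kW
Heat supplied = 40420 W

Q_in = 40400 W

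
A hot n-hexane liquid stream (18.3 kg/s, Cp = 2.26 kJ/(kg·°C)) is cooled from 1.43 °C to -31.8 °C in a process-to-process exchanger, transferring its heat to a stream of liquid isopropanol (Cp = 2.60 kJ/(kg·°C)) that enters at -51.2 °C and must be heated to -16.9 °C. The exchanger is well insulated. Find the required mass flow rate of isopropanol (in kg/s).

ṁ_c = 15.4 kg/s

Heat released by hot stream: Q = 18.3 × 2.26 × (1.43 − -31.8) = 1374.3 kJ/s
Energy balance on cold side (adiabatic exchanger): Q = ṁ_c·Cp_c·(T_c,out − T_c,in)
ṁ_c = 1374.3 / [2.60 × (-16.9 − -51.2)] = 15.411 kg/s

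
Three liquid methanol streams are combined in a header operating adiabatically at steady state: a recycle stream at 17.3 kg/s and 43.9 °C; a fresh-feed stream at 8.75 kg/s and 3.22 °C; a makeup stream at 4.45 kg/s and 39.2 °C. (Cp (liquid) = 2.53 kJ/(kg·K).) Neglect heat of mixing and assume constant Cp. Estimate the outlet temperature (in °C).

Adiabatic, steady state ⇒ Σ ṁᵢCp,ᵢ(T_out − Tᵢ) = 0
Σ ṁᵢCp,ᵢTᵢ = 17.3×2.53×43.9 + 8.75×2.53×3.22 + 4.45×2.53×39.2 = 2434.1
Σ ṁᵢCp,ᵢ = 17.3×2.53 + 8.75×2.53 + 4.45×2.53 = 77.165
T_out = 2434.1 / 77.165 = 31.544 °C

T_out = 31.5 °C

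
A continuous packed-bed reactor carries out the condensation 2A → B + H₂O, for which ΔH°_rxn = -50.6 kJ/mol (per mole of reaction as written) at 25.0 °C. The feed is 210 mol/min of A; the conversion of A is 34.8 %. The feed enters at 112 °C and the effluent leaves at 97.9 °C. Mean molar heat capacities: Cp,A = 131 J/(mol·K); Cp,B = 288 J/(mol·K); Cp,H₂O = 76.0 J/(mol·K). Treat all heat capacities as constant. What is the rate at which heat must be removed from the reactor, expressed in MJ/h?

Q_out = 118 MJ/h

Extent of reaction ξ = 0.348 × 210 / 2 = 36.54 mol/min
Reaction term: ξ·ΔH°_rxn = 36.54 × -50.6 = -1848.9 kJ/min
Sensible, feed 112→25 °C: -2393.4 kJ/min
Outlet flows (mol/min): A 136.92, B 36.54, H₂O 36.54
Sensible, products 25→97.9 °C: 2277.2 kJ/min
Q = ΔH = -1965.1 kJ/min = -32.752 kW
Heat removed = 117.91 MJ/h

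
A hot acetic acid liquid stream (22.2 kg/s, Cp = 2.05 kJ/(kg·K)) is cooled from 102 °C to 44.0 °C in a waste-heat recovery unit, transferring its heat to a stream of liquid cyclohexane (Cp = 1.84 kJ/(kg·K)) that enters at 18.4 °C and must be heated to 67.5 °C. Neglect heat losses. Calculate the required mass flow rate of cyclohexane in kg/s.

Heat released by hot stream: Q = 22.2 × 2.05 × (102 − 44.0) = 2639.6 kJ/s
Energy balance on cold side (adiabatic exchanger): Q = ṁ_c·Cp_c·(T_c,out − T_c,in)
ṁ_c = 2639.6 / [1.84 × (67.5 − 18.4)] = 29.217 kg/s

ṁ_c = 29.2 kg/s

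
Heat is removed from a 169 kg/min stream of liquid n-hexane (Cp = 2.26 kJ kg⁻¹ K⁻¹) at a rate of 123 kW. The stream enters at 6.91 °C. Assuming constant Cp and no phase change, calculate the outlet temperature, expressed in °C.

Q = 123 kW = 7380 kJ/min
ΔT = Q/(ṁ·Cp) = 7380/(169×2.26) = 19.322 K
T_out = 6.91 − 19.322 = -12.412 °C

T_out = -12.4 °C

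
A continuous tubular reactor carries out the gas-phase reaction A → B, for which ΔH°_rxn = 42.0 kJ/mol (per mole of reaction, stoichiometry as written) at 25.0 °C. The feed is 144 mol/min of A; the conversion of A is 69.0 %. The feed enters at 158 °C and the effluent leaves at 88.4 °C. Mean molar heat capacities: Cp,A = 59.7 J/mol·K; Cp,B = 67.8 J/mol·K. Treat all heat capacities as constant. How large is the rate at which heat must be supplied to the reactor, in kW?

Q_in = 60.4 kW

Extent of reaction ξ = 0.690 × 144 = 99.36 mol/min
Reaction term: ξ·ΔH°_rxn = 99.36 × 42.0 = 4173.1 kJ/min
Sensible, feed 158→25 °C: -1143.4 kJ/min
Outlet flows (mol/min): A 44.64, B 99.36
Sensible, products 25→88.4 °C: 596.06 kJ/min
Q = ΔH = 3625.8 kJ/min = 60.43 kW
Heat supplied = 60.43 kW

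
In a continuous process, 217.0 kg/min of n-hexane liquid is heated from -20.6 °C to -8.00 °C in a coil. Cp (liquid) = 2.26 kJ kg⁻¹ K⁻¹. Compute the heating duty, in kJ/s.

Q = 103 kJ/s

Q = ṁ·Cp·ΔT = 217.0 × 2.26 × (-8.00 − -20.6) = 6179.3 kJ/min
Converting: 6179.3 / 60 s = 102.99 kW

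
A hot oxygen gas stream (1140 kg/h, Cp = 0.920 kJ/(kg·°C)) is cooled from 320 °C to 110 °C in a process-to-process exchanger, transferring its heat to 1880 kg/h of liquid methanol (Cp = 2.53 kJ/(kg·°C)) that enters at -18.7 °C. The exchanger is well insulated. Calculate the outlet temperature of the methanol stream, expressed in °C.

Heat released by hot stream: Q = 1140 × 0.920 × (320 − 110) = 220250 kJ/h
Energy balance on cold side (adiabatic exchanger): Q = ṁ_c·Cp_c·(T_c,out − T_c,in)
T_c,out = -18.7 + 220250/(1880 × 2.53) = 27.606 °C

T_c,out = 27.6 °C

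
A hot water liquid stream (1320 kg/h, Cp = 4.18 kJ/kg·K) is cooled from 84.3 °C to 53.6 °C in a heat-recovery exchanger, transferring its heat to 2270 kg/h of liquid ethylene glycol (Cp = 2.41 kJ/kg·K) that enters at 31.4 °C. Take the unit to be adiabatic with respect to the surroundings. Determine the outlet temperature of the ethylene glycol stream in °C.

Heat released by hot stream: Q = 1320 × 4.18 × (84.3 − 53.6) = 169390 kJ/h
Energy balance on cold side (adiabatic exchanger): Q = ṁ_c·Cp_c·(T_c,out − T_c,in)
T_c,out = 31.4 + 169390/(2270 × 2.41) = 62.363 °C

T_c,out = 62.4 °C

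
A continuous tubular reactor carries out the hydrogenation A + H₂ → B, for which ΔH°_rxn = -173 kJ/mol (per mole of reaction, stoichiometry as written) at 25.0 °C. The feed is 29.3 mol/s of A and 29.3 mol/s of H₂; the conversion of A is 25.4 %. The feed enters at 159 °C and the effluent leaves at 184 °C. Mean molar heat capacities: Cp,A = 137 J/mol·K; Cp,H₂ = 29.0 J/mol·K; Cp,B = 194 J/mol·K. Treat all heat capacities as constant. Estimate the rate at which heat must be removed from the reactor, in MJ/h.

Q_out = 4080 MJ/h

Extent of reaction ξ = 0.254 × 29.3 = 7.4422 mol/s
Reaction term: ξ·ΔH°_rxn = 7.4422 × -173 = -1287.5 kJ/s
Sensible, feed 159→25 °C: -651.75 kJ/s
Outlet flows (mol/s): A 21.858, H₂ 21.858, B 7.4422
Sensible, products 25→184 °C: 806.48 kJ/s
Q = ΔH = -1132.8 kJ/s = -1132.8 kW
Heat removed = 4078 MJ/h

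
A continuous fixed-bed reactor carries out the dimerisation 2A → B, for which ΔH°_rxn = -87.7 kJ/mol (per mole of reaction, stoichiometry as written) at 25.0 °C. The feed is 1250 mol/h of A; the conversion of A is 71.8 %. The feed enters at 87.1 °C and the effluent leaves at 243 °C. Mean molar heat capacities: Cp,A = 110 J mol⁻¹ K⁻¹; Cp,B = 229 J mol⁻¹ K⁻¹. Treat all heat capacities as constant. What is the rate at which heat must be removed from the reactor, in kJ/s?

Extent of reaction ξ = 0.718 × 1250 / 2 = 448.75 mol/h
Reaction term: ξ·ΔH°_rxn = 448.75 × -87.7 = -39355 kJ/h
Sensible, feed 87.1→25 °C: -8538.8 kJ/h
Outlet flows (mol/h): A 352.5, B 448.75
Sensible, products 25→243 °C: 30855 kJ/h
Q = ΔH = -17039 kJ/h = -4.733 kW
Heat removed = 4.733 kJ/s

Q_out = 4.73 kJ/s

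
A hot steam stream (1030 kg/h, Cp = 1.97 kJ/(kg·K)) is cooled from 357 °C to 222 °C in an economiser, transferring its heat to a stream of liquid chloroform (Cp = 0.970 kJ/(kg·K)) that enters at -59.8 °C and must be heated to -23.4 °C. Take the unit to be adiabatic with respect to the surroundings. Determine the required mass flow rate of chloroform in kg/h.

Heat released by hot stream: Q = 1030 × 1.97 × (357 − 222) = 273930 kJ/h
Energy balance on cold side (adiabatic exchanger): Q = ṁ_c·Cp_c·(T_c,out − T_c,in)
ṁ_c = 273930 / [0.970 × (-23.4 − -59.8)] = 7758.3 kg/h

ṁ_c = 7760 kg/h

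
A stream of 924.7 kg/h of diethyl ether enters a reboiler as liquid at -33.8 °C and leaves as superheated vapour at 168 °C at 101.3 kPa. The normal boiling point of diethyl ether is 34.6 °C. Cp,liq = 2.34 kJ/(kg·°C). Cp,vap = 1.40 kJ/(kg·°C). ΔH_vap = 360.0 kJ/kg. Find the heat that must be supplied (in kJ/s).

liquid -33.8→34.6 °C: 160.06 kJ/kg
vaporisation at 34.6 °C: 360 kJ/kg
vapour 34.6→168 °C: 186.76 kJ/kg
Δh = 160.06 + 360 + 186.76 = 706.82 kJ/kg
Q = ṁ·Δh = 924.7 kg/h × 706.82 kJ/kg = 653590 kJ/h
|Q| = 181.55 kW

Q = 182 kJ/s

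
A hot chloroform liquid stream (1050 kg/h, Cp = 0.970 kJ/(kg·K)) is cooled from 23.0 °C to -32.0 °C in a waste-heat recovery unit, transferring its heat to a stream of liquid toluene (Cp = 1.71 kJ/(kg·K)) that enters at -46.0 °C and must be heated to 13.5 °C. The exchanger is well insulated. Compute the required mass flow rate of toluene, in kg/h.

ṁ_c = 551 kg/h

Heat released by hot stream: Q = 1050 × 0.970 × (23.0 − -32.0) = 56018 kJ/h
Energy balance on cold side (adiabatic exchanger): Q = ṁ_c·Cp_c·(T_c,out − T_c,in)
ṁ_c = 56018 / [1.71 × (13.5 − -46.0)] = 550.57 kg/h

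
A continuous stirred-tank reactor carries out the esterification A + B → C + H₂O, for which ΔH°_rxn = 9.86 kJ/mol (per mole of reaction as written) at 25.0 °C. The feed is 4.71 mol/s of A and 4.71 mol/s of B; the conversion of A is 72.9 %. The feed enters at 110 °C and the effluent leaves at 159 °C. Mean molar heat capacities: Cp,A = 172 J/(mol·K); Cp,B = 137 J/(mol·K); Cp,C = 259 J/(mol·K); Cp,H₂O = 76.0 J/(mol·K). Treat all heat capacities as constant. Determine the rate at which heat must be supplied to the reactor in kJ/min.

Q_in = 7030 kJ/min

Extent of reaction ξ = 0.729 × 4.71 = 3.4336 mol/s
Reaction term: ξ·ΔH°_rxn = 3.4336 × 9.86 = 33.855 kJ/s
Sensible, feed 110→25 °C: -123.71 kJ/s
Outlet flows (mol/s): A 1.2764, B 1.2764, C 3.4336, H₂O 3.4336
Sensible, products 25→159 °C: 206.98 kJ/s
Q = ΔH = 117.13 kJ/s = 117.13 kW
Heat supplied = 7027.9 kJ/min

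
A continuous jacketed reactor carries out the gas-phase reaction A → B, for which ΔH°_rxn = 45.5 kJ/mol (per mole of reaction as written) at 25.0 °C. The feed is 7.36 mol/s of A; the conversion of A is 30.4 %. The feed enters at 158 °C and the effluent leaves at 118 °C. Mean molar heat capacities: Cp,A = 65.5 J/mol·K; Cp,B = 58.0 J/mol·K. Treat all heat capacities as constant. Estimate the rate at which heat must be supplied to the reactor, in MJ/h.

Extent of reaction ξ = 0.304 × 7.36 = 2.2374 mol/s
Reaction term: ξ·ΔH°_rxn = 2.2374 × 45.5 = 101.8 kJ/s
Sensible, feed 158→25 °C: -64.117 kJ/s
Outlet flows (mol/s): A 5.1226, B 2.2374
Sensible, products 25→118 °C: 43.273 kJ/s
Q = ΔH = 80.96 kJ/s = 80.96 kW
Heat supplied = 291.45 MJ/h

Q_in = 291 MJ/h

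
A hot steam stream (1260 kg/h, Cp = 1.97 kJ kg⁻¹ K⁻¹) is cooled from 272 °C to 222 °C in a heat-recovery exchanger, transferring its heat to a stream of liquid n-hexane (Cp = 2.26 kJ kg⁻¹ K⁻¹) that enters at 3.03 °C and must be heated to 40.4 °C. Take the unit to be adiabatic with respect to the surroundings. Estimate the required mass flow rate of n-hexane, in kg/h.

Heat released by hot stream: Q = 1260 × 1.97 × (272 − 222) = 124110 kJ/h
Energy balance on cold side (adiabatic exchanger): Q = ṁ_c·Cp_c·(T_c,out − T_c,in)
ṁ_c = 124110 / [2.26 × (40.4 − 3.03)] = 1469.5 kg/h

ṁ_c = 1470 kg/h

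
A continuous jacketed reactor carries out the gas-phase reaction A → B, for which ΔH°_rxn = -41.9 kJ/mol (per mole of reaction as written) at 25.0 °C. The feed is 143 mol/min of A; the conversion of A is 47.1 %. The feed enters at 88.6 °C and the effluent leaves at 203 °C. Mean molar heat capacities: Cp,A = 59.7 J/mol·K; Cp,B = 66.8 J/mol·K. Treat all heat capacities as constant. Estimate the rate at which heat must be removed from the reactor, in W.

Extent of reaction ξ = 0.471 × 143 = 67.353 mol/min
Reaction term: ξ·ΔH°_rxn = 67.353 × -41.9 = -2822.1 kJ/min
Sensible, feed 88.6→25 °C: -542.96 kJ/min
Outlet flows (mol/min): A 75.647, B 67.353
Sensible, products 25→203 °C: 1604.7 kJ/min
Q = ΔH = -1760.3 kJ/min = -29.339 kW
Heat removed = 29339 W

Q_out = 29300 W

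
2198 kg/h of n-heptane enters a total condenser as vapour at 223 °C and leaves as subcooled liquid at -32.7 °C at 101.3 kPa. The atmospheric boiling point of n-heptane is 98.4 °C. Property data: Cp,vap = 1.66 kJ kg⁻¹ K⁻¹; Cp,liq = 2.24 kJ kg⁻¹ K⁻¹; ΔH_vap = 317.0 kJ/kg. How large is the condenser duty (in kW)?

Q_c = 499 kW

vapour 223→98.4 °C: -206.84 kJ/kg
condensation at 98.4 °C: -317 kJ/kg
liquid 98.4→-32.7 °C: -293.66 kJ/kg
Δh = -206.84 + -317 + -293.66 = -817.5 kJ/kg
Q = ṁ·Δh = 2198 kg/h × -817.5 kJ/kg = -1.7969e+06 kJ/h
|Q| = 499.13 kW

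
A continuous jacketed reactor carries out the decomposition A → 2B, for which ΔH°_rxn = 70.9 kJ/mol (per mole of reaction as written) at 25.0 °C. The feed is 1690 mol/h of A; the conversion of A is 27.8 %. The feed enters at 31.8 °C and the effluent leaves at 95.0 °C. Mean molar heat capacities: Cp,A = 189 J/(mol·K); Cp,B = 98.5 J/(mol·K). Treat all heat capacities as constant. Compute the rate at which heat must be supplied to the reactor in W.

Extent of reaction ξ = 0.278 × 1690 = 469.82 mol/h
Reaction term: ξ·ΔH°_rxn = 469.82 × 70.9 = 33310 kJ/h
Sensible, feed 31.8→25 °C: -2172 kJ/h
Outlet flows (mol/h): A 1220.2, B 939.64
Sensible, products 25→95.0 °C: 22622 kJ/h
Q = ΔH = 53760 kJ/h = 14.933 kW
Heat supplied = 14933 W

Q_in = 14900 W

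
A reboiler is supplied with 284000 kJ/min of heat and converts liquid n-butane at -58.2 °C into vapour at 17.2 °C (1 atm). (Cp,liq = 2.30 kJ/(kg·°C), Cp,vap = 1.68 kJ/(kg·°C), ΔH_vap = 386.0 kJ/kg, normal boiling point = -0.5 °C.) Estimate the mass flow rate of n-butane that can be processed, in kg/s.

Δh = 2.30×(-0.5−-58.2) + 386.0 + 1.68×(17.2−-0.5) = 548.45 kJ/kg
Q = 284000 kJ/min = 4733.3 kJ/s = 4733.3 kJ/s
ṁ = Q/Δh = 4733.3 / 548.45 = 8.6304 kg/s

ṁ = 8.63 kg/s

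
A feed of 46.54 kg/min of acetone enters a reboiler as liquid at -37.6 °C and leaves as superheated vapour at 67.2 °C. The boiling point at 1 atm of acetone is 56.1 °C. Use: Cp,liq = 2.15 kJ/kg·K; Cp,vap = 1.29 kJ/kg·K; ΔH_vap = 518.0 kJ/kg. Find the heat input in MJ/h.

Q = 2050 MJ/h

liquid -37.6→56.1 °C: 201.45 kJ/kg
vaporisation at 56.1 °C: 518 kJ/kg
vapour 56.1→67.2 °C: 14.319 kJ/kg
Δh = 201.45 + 518 + 14.319 = 733.77 kJ/kg
Q = ṁ·Δh = 46.54 kg/min × 733.77 kJ/kg = 34150 kJ/min
|Q| = 569.16 kW = 2049 MJ/h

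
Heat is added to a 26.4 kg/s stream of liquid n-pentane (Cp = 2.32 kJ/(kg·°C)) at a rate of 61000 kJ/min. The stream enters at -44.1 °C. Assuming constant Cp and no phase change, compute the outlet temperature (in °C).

T_out = -27.5 °C

Q = 61000 kJ/min = 1016.7 kJ/s
ΔT = Q/(ṁ·Cp) = 1016.7/(26.4×2.32) = 16.599 K
T_out = -44.1 + 16.599 = -27.501 °C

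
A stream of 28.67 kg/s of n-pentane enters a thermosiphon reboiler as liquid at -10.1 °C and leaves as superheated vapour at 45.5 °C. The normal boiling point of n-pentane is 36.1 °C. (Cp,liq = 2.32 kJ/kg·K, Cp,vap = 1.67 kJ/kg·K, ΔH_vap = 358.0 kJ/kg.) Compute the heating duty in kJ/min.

liquid -10.1→36.1 °C: 107.18 kJ/kg
vaporisation at 36.1 °C: 358 kJ/kg
vapour 36.1→45.5 °C: 15.698 kJ/kg
Δh = 107.18 + 358 + 15.698 = 480.88 kJ/kg
Q = ṁ·Δh = 28.67 kg/s × 480.88 kJ/kg = 13787 kJ/s
|Q| = 13787 kW = 827210 kJ/min

Q = 827000 kJ/min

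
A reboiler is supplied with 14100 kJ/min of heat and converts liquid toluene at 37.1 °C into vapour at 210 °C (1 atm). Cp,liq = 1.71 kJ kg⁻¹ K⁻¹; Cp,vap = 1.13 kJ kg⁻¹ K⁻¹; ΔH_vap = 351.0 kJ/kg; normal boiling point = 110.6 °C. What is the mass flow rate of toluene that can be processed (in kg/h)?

Δh = 1.71×(110.6−37.1) + 351.0 + 1.13×(210−110.6) = 589.01 kJ/kg
Q = 14100 kJ/min = 235 kJ/s = 846000 kJ/h
ṁ = Q/Δh = 846000 / 589.01 = 1436.3 kg/h

ṁ = 1440 kg/h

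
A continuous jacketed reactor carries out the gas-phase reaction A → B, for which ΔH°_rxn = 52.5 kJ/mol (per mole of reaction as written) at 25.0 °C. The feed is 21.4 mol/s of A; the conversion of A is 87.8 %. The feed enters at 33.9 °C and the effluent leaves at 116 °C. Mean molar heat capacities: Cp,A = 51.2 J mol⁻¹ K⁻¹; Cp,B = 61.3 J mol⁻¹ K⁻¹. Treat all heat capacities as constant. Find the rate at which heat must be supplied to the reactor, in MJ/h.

Extent of reaction ξ = 0.878 × 21.4 = 18.789 mol/s
Reaction term: ξ·ΔH°_rxn = 18.789 × 52.5 = 986.43 kJ/s
Sensible, feed 33.9→25 °C: -9.7516 kJ/s
Outlet flows (mol/s): A 2.6108, B 18.789
Sensible, products 25→116 °C: 116.98 kJ/s
Q = ΔH = 1093.7 kJ/s = 1093.7 kW
Heat supplied = 3937.2 MJ/h

Q_in = 3940 MJ/h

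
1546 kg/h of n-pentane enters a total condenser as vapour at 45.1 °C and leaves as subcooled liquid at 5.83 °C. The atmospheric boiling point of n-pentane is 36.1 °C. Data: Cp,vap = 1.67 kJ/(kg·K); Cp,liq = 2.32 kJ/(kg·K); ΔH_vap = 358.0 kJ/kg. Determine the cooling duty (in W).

vapour 45.1→36.1 °C: -15.03 kJ/kg
condensation at 36.1 °C: -358 kJ/kg
liquid 36.1→5.83 °C: -70.226 kJ/kg
Δh = -15.03 + -358 + -70.226 = -443.26 kJ/kg
Q = ṁ·Δh = 1546 kg/h × -443.26 kJ/kg = -685270 kJ/h
|Q| = 190.35 kW = 190350 W

Q_c = 190000 W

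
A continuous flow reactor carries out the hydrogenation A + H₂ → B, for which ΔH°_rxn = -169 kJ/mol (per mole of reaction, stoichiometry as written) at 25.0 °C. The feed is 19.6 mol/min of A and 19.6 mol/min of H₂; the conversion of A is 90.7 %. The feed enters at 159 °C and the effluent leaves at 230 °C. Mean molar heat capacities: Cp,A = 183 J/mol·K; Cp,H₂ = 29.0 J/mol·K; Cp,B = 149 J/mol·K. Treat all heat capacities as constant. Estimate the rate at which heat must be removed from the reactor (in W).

Q_out = 49000 W

Extent of reaction ξ = 0.907 × 19.6 = 17.777 mol/min
Reaction term: ξ·ΔH°_rxn = 17.777 × -169 = -3004.3 kJ/min
Sensible, feed 159→25 °C: -556.8 kJ/min
Outlet flows (mol/min): A 1.8228, H₂ 1.8228, B 17.777
Sensible, products 25→230 °C: 622.22 kJ/min
Q = ΔH = -2938.9 kJ/min = -48.982 kW
Heat removed = 48982 W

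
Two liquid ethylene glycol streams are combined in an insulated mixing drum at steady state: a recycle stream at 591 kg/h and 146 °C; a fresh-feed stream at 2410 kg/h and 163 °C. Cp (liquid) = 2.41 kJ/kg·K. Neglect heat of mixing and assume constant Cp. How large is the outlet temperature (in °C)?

No heat crosses the boundary, so H_out = H_in.
Σ ṁᵢCp,ᵢTᵢ = 591×2.41×146 + 2410×2.41×163 = 1.1547e+06
Σ ṁᵢCp,ᵢ = 591×2.41 + 2410×2.41 = 7232.4
T_out = 1.1547e+06 / 7232.4 = 159.65 °C

T_out = 160 °C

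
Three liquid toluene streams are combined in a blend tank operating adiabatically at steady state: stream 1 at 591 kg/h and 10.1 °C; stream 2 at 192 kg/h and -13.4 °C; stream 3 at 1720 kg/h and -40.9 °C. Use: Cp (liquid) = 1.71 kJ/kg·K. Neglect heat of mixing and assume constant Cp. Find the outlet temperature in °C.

T_out = -26.7 °C

No heat crosses the boundary, so H_out = H_in.
Σ ṁᵢCp,ᵢTᵢ = 591×1.71×10.1 + 192×1.71×-13.4 + 1720×1.71×-40.9 = -114490
Σ ṁᵢCp,ᵢ = 591×1.71 + 192×1.71 + 1720×1.71 = 4280.1
T_out = -114490 / 4280.1 = -26.749 °C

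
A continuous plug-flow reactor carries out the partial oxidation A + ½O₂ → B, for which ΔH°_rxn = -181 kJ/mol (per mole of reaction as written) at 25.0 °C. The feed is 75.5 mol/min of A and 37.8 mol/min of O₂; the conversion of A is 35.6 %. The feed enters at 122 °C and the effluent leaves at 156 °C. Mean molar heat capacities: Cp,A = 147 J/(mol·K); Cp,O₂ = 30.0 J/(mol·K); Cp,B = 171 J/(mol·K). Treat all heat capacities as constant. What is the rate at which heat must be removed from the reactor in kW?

Extent of reaction ξ = 0.356 × 75.5 = 26.878 mol/min
Reaction term: ξ·ΔH°_rxn = 26.878 × -181 = -4864.9 kJ/min
Sensible, feed 122→25 °C: -1186.6 kJ/min
Outlet flows (mol/min): A 48.622, O₂ 24.361, B 26.878
Sensible, products 25→156 °C: 1634.1 kJ/min
Q = ΔH = -4417.3 kJ/min = -73.622 kW
Heat removed = 73.622 kW

Q_out = 73.6 kW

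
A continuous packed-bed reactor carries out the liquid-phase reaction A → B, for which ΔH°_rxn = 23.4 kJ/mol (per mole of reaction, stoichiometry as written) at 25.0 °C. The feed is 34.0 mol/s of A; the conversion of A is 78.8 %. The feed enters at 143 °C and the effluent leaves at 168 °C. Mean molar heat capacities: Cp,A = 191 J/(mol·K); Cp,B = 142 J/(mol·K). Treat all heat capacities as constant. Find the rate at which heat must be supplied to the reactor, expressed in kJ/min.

Extent of reaction ξ = 0.788 × 34.0 = 26.792 mol/s
Reaction term: ξ·ΔH°_rxn = 26.792 × 23.4 = 626.93 kJ/s
Sensible, feed 143→25 °C: -766.29 kJ/s
Outlet flows (mol/s): A 7.208, B 26.792
Sensible, products 25→168 °C: 740.91 kJ/s
Q = ΔH = 601.55 kJ/s = 601.55 kW
Heat supplied = 36093 kJ/min

Q_in = 36100 kJ/min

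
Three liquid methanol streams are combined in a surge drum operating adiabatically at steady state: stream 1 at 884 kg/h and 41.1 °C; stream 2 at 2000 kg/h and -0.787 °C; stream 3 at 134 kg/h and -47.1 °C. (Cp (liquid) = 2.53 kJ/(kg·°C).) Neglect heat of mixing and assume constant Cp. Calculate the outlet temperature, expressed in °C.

T_out = 9.43 °C

Adiabatic, steady state ⇒ Σ ṁᵢCp,ᵢ(T_out − Tᵢ) = 0
T_out = Σ ṁᵢCp,ᵢTᵢ / Σ ṁᵢCp,ᵢ
      = 71971 / 7635.5 = 9.4258 °C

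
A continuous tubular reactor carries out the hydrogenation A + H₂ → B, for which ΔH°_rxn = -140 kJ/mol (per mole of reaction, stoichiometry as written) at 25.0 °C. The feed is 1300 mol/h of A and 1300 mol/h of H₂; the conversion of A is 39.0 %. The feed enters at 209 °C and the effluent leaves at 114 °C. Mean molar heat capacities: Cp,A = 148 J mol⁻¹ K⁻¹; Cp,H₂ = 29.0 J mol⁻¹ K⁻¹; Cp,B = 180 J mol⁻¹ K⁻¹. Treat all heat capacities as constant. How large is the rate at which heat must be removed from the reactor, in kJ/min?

Q_out = 1550 kJ/min

Extent of reaction ξ = 0.390 × 1300 = 507 mol/h
Reaction term: ξ·ΔH°_rxn = 507 × -140 = -70980 kJ/h
Sensible, feed 209→25 °C: -42338 kJ/h
Outlet flows (mol/h): A 793, H₂ 793, B 507
Sensible, products 25→114 °C: 20614 kJ/h
Q = ΔH = -92704 kJ/h = -25.751 kW
Heat removed = 1545.1 kJ/min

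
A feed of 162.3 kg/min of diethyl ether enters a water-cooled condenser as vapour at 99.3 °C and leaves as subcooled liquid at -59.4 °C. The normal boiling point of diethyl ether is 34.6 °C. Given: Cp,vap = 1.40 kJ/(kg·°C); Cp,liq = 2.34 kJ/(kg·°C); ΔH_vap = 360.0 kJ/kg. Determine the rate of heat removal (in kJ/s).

Q_c = 1810 kJ/s

vapour 99.3→34.6 °C: -90.58 kJ/kg
condensation at 34.6 °C: -360 kJ/kg
liquid 34.6→-59.4 °C: -219.96 kJ/kg
Δh = -90.58 + -360 + -219.96 = -670.54 kJ/kg
Q = ṁ·Δh = 162.3 kg/min × -670.54 kJ/kg = -108830 kJ/min
|Q| = 1813.8 kW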